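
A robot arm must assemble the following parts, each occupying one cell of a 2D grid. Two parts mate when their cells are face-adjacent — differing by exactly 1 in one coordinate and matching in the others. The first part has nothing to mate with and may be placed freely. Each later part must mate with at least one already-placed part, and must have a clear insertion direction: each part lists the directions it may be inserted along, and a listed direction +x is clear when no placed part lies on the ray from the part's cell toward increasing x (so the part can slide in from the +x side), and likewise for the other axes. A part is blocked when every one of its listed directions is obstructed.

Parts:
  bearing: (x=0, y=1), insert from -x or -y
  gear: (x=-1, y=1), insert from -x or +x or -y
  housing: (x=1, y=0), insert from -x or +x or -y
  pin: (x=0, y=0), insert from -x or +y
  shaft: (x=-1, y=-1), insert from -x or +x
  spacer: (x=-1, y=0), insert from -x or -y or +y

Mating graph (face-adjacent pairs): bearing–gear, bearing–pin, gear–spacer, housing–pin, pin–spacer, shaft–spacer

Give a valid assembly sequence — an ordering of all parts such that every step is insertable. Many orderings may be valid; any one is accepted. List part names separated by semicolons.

1. gear@(-1, 1) [-x clear] — {gear}
2. bearing@(0, 1) [-y clear] — {bearing, gear}
3. pin@(0, 0) [-x clear] — {bearing, gear, pin}
4. housing@(1, 0) [+x clear] — {bearing, gear, housing, pin}
5. spacer@(-1, 0) [-x clear] — {bearing, gear, housing, pin, spacer}
6. shaft@(-1, -1) [-x clear] — {bearing, gear, housing, pin, shaft, spacer}

gear; bearing; pin; housing; spacer; shaft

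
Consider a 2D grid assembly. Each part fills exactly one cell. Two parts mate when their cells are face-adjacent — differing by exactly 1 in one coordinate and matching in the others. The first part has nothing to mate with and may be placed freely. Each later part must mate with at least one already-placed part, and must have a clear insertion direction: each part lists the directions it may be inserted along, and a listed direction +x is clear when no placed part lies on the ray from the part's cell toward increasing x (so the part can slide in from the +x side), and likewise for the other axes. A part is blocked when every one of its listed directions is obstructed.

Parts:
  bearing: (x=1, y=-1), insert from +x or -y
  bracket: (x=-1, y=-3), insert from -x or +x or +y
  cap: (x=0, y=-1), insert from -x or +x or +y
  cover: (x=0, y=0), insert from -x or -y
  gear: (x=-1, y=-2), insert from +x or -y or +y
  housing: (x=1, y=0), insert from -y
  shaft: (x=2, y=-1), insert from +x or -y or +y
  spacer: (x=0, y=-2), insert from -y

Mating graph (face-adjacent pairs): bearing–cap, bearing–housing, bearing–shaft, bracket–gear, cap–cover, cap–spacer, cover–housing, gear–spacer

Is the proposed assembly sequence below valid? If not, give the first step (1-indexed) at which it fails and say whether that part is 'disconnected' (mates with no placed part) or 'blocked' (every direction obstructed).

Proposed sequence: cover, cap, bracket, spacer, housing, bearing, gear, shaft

Invalid at step 3 (disconnected)

1. cover@(0, 0) [-x clear] — {cover}
2. cap@(0, -1) [-x clear] — {cap, cover}
3. bracket@(-1, -3) — no placed neighbour ⇒ disconnected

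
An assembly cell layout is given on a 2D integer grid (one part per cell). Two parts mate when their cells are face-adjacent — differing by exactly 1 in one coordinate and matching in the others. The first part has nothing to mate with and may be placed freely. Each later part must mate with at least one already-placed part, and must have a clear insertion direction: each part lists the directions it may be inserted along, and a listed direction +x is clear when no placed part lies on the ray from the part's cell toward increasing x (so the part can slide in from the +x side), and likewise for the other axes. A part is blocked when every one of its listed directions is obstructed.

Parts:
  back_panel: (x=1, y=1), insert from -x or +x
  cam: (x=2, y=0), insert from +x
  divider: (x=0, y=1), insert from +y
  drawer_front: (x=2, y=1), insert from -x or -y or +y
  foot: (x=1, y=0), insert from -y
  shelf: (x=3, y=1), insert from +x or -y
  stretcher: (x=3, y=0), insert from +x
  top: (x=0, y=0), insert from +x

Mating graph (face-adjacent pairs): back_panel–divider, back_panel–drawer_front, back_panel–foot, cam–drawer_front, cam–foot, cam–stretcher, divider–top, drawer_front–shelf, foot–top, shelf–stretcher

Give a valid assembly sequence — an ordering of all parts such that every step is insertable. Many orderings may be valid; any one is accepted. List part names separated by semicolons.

divider; back_panel; drawer_front; shelf; top; cam; stretcher; foot

1. divider@(0, 1) [+y clear] — {divider}
2. back_panel@(1, 1) [+x clear] — {back_panel, divider}
3. drawer_front@(2, 1) [-y clear] — {back_panel, divider, drawer_front}
4. shelf@(3, 1) [+x clear] — {back_panel, divider, drawer_front, shelf}
5. top@(0, 0) [+x clear] — {back_panel, divider, drawer_front, shelf, top}
6. cam@(2, 0) [+x clear] — {back_panel, cam, divider, drawer_front, shelf, top}
7. stretcher@(3, 0) [+x clear] — {back_panel, cam, divider, drawer_front, shelf, stretcher, top}
8. foot@(1, 0) [-y clear] — {back_panel, cam, divider, drawer_front, foot, shelf, stretcher, top}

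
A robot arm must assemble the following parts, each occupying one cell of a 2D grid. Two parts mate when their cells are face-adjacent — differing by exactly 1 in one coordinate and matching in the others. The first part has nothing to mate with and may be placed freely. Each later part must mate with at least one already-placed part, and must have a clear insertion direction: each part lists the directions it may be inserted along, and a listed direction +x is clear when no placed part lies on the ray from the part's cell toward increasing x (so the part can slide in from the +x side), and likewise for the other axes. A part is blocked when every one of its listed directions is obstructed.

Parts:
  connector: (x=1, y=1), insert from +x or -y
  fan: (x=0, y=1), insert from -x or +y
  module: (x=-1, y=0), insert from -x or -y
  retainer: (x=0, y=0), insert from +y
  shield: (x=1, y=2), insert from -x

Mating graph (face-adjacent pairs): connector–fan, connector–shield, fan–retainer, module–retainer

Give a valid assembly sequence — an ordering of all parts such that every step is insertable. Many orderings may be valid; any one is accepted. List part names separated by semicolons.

1. retainer@(0, 0) [+y clear] — {retainer}
2. fan@(0, 1) [-x clear] — {fan, retainer}
3. connector@(1, 1) [+x clear] — {connector, fan, retainer}
4. module@(-1, 0) [-x clear] — {connector, fan, module, retainer}
5. shield@(1, 2) [-x clear] — {connector, fan, module, retainer, shield}

retainer; fan; connector; module; shield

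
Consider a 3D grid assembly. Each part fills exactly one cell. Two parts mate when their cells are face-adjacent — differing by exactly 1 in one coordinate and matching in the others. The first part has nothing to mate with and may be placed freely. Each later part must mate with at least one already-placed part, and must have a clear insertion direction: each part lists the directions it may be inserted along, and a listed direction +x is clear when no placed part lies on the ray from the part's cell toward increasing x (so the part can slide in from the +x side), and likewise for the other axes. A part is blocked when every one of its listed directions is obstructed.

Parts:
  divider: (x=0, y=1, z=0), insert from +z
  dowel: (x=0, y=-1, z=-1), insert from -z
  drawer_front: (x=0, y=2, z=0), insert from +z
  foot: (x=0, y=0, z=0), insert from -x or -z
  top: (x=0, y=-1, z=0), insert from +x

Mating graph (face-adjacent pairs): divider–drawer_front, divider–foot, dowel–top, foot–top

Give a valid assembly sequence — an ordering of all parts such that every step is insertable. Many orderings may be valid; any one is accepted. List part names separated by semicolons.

divider; foot; drawer_front; top; dowel

1. divider@(0, 1, 0) [+z clear] — {divider}
2. foot@(0, 0, 0) [-x clear] — {divider, foot}
3. drawer_front@(0, 2, 0) [+z clear] — {divider, drawer_front, foot}
4. top@(0, -1, 0) [+x clear] — {divider, drawer_front, foot, top}
5. dowel@(0, -1, -1) [-z clear] — {divider, dowel, drawer_front, foot, top}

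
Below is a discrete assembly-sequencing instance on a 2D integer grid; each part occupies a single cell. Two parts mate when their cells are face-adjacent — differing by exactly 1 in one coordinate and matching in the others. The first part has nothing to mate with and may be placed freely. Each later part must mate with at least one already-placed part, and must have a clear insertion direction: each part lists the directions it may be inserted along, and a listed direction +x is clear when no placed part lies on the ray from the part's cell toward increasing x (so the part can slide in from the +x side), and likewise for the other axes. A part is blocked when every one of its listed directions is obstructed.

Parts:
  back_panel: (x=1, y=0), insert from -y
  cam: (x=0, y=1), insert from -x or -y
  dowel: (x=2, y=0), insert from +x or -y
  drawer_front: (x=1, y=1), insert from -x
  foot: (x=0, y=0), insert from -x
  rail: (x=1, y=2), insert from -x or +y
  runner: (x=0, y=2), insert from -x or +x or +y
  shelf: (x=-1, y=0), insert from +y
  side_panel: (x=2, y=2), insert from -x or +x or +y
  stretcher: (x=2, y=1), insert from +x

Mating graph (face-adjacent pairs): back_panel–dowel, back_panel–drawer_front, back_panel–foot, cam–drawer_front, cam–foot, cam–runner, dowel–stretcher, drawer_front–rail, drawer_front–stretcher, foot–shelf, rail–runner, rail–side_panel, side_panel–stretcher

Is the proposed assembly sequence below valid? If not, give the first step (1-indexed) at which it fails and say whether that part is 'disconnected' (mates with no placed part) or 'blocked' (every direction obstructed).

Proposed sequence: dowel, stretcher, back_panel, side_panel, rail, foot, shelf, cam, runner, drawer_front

1. dowel@(2, 0) [+x clear] — {dowel}
2. stretcher@(2, 1) [+x clear] — {dowel, stretcher}
3. back_panel@(1, 0) [-y clear] — {back_panel, dowel, stretcher}
4. side_panel@(2, 2) [-x clear] — {back_panel, dowel, side_panel, stretcher}
5. rail@(1, 2) [-x clear] — {back_panel, dowel, rail, side_panel, stretcher}
6. foot@(0, 0) [-x clear] — {back_panel, dowel, foot, rail, side_panel, stretcher}
7. shelf@(-1, 0) [+y clear] — {back_panel, dowel, foot, rail, shelf, side_panel, stretcher}
8. cam@(0, 1) [-x clear] — {back_panel, cam, dowel, foot, rail, shelf, side_panel, stretcher}
9. runner@(0, 2) [-x clear] — {back_panel, cam, dowel, foot, rail, runner, shelf, side_panel, stretcher}
10. drawer_front@(1, 1) — -x all obstructed ⇒ blocked

Invalid at step 10 (blocked)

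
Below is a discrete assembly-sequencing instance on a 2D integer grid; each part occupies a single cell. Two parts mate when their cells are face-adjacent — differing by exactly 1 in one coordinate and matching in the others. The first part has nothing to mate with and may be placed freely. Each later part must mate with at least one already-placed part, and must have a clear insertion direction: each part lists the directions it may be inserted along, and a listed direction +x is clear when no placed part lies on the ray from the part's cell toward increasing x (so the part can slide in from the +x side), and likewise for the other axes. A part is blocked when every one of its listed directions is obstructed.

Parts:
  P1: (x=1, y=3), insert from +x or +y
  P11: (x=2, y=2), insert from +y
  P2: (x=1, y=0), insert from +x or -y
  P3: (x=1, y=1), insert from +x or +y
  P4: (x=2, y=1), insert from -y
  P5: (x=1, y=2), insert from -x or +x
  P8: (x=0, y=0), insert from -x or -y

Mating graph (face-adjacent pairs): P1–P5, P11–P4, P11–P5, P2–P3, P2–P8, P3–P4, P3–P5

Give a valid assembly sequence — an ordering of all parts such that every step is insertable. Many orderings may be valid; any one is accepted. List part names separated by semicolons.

1. P11@(2, 2) [+y clear] — {P11}
2. P4@(2, 1) [-y clear] — {P11, P4}
3. P3@(1, 1) [+y clear] — {P11, P3, P4}
4. P2@(1, 0) [+x clear] — {P11, P2, P3, P4}
5. P8@(0, 0) [-x clear] — {P11, P2, P3, P4, P8}
6. P5@(1, 2) [-x clear] — {P11, P2, P3, P4, P5, P8}
7. P1@(1, 3) [+x clear] — {P1, P11, P2, P3, P4, P5, P8}

P11; P4; P3; P2; P8; P5; P1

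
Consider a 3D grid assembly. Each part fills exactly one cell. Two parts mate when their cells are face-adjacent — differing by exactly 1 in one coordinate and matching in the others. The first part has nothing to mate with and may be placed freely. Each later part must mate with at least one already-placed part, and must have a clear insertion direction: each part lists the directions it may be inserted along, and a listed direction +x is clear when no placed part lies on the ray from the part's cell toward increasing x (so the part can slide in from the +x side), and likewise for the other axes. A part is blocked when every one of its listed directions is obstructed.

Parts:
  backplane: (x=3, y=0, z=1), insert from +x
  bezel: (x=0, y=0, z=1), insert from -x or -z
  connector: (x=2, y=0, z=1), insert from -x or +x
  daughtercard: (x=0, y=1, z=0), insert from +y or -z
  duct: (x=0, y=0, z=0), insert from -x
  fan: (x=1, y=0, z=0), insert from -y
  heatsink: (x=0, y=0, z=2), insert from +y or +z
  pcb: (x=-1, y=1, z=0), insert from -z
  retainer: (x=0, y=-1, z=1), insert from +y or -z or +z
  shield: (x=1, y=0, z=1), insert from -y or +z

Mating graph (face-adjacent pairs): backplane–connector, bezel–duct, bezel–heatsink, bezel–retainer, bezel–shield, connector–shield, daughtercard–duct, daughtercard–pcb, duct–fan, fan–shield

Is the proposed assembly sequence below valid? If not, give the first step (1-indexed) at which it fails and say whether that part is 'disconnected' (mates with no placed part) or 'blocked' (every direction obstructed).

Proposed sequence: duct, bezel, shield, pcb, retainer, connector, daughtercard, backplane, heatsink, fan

Invalid at step 4 (disconnected)

1. duct@(0, 0, 0) [-x clear] — {duct}
2. bezel@(0, 0, 1) [-x clear] — {bezel, duct}
3. shield@(1, 0, 1) [-y clear] — {bezel, duct, shield}
4. pcb@(-1, 1, 0) — no placed neighbour ⇒ disconnected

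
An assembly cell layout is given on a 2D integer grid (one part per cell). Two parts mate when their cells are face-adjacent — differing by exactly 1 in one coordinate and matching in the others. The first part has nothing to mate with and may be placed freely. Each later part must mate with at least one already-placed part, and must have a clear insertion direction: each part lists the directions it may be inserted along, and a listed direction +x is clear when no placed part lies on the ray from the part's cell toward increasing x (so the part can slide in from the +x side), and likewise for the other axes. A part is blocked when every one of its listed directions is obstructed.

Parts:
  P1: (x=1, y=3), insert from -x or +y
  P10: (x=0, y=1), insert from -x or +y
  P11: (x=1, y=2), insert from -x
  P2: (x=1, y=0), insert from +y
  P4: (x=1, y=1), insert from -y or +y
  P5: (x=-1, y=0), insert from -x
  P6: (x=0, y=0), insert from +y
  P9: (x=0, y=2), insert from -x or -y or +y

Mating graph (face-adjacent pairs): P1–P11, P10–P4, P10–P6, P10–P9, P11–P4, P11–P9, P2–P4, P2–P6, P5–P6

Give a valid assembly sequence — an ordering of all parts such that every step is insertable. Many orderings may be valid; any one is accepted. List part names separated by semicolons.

P5; P6; P2; P10; P4; P11; P1; P9

1. P5@(-1, 0) [-x clear] — {P5}
2. P6@(0, 0) [+y clear] — {P5, P6}
3. P2@(1, 0) [+y clear] — {P2, P5, P6}
4. P10@(0, 1) [-x clear] — {P10, P2, P5, P6}
5. P4@(1, 1) [+y clear] — {P10, P2, P4, P5, P6}
6. P11@(1, 2) [-x clear] — {P10, P11, P2, P4, P5, P6}
7. P1@(1, 3) [-x clear] — {P1, P10, P11, P2, P4, P5, P6}
8. P9@(0, 2) [-x clear] — {P1, P10, P11, P2, P4, P5, P6, P9}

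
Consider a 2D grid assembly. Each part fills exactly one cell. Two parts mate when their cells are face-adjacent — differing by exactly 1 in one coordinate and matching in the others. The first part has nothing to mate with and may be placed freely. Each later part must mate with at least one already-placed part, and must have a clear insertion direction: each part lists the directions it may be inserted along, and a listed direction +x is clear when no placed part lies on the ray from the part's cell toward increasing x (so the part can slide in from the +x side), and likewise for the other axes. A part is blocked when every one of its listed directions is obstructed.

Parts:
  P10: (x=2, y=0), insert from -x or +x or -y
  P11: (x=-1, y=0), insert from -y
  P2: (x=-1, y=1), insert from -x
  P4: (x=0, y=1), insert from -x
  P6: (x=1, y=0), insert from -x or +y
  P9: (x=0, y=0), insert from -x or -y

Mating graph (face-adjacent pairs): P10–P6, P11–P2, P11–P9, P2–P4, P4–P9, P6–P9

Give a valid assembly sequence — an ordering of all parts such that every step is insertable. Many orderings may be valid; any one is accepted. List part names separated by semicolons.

1. P9@(0, 0) [-x clear] — {P9}
2. P4@(0, 1) [-x clear] — {P4, P9}
3. P11@(-1, 0) [-y clear] — {P11, P4, P9}
4. P2@(-1, 1) [-x clear] — {P11, P2, P4, P9}
5. P6@(1, 0) [+y clear] — {P11, P2, P4, P6, P9}
6. P10@(2, 0) [+x clear] — {P10, P11, P2, P4, P6, P9}

P9; P4; P11; P2; P6; P10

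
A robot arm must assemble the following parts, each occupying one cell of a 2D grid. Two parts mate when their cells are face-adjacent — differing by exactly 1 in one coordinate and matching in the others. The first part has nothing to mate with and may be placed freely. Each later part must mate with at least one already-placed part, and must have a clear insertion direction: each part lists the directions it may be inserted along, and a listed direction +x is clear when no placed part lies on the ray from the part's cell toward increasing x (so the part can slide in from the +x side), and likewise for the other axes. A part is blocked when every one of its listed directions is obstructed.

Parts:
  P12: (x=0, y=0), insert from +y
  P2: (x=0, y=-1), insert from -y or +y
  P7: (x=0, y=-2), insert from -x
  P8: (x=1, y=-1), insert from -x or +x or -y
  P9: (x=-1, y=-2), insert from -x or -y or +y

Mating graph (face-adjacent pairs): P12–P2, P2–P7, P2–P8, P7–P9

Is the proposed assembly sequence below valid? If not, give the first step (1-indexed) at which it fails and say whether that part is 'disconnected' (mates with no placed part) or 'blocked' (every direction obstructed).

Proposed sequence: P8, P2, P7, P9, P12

1. P8@(1, -1) [-x clear] — {P8}
2. P2@(0, -1) [-y clear] — {P2, P8}
3. P7@(0, -2) [-x clear] — {P2, P7, P8}
4. P9@(-1, -2) [-x clear] — {P2, P7, P8, P9}
5. P12@(0, 0) [+y clear] — {P12, P2, P7, P8, P9}

Valid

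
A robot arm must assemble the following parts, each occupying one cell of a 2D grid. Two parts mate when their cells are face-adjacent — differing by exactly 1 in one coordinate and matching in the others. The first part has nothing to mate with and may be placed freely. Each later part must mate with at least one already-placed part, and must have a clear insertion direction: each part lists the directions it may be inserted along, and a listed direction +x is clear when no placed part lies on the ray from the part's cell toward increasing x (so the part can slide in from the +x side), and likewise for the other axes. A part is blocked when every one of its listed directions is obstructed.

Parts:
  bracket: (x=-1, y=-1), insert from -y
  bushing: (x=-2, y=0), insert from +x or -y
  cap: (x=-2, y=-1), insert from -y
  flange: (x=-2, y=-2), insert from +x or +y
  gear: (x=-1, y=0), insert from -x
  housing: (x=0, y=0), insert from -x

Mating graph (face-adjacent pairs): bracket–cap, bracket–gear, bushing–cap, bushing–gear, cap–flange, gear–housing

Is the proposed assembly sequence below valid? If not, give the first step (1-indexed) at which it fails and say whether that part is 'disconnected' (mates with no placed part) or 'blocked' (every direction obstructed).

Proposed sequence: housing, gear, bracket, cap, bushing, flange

1. housing@(0, 0) [-x clear] — {housing}
2. gear@(-1, 0) [-x clear] — {gear, housing}
3. bracket@(-1, -1) [-y clear] — {bracket, gear, housing}
4. cap@(-2, -1) [-y clear] — {bracket, cap, gear, housing}
5. bushing@(-2, 0) — +x/-y all obstructed ⇒ blocked

Invalid at step 5 (blocked)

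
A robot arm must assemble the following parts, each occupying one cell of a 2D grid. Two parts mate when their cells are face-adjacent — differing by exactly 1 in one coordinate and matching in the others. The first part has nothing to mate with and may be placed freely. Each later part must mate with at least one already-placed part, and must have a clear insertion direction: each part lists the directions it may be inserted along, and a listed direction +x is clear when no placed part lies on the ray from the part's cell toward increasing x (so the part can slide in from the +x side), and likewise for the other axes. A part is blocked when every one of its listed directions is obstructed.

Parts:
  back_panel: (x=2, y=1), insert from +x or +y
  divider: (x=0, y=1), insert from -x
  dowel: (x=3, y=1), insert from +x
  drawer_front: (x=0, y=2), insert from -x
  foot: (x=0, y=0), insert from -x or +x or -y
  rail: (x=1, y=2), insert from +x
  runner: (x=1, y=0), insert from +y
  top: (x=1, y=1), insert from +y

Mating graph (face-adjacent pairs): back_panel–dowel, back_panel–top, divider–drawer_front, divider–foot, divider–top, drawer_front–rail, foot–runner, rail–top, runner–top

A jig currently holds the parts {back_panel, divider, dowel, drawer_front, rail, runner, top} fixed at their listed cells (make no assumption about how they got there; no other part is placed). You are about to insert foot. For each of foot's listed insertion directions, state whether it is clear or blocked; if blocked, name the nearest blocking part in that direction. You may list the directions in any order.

+x: blocked by runner; -x: clear; -y: clear

-x: ray from foot(0, 0) has no placed part ⇒ clear
+x: nearest on ray is runner@(1, 0) ⇒ blocked
-y: ray from foot(0, 0) has no placed part ⇒ clear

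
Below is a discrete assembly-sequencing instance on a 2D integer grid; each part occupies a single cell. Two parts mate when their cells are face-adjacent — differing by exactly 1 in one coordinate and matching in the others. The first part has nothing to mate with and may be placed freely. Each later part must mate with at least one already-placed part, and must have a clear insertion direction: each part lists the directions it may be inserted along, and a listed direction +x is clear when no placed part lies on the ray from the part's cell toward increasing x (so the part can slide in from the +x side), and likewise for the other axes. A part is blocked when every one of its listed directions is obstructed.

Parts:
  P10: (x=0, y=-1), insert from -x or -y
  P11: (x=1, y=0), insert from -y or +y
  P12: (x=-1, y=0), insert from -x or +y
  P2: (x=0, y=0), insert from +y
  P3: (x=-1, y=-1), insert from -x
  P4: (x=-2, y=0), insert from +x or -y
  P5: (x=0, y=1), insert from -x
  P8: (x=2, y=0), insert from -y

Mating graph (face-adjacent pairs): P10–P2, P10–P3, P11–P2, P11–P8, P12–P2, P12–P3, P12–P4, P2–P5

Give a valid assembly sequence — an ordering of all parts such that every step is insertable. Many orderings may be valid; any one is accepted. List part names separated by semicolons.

1. P11@(1, 0) [-y clear] — {P11}
2. P8@(2, 0) [-y clear] — {P11, P8}
3. P2@(0, 0) [+y clear] — {P11, P2, P8}
4. P5@(0, 1) [-x clear] — {P11, P2, P5, P8}
5. P10@(0, -1) [-x clear] — {P10, P11, P2, P5, P8}
6. P12@(-1, 0) [-x clear] — {P10, P11, P12, P2, P5, P8}
7. P4@(-2, 0) [-y clear] — {P10, P11, P12, P2, P4, P5, P8}
8. P3@(-1, -1) [-x clear] — {P10, P11, P12, P2, P3, P4, P5, P8}

P11; P8; P2; P5; P10; P12; P4; P3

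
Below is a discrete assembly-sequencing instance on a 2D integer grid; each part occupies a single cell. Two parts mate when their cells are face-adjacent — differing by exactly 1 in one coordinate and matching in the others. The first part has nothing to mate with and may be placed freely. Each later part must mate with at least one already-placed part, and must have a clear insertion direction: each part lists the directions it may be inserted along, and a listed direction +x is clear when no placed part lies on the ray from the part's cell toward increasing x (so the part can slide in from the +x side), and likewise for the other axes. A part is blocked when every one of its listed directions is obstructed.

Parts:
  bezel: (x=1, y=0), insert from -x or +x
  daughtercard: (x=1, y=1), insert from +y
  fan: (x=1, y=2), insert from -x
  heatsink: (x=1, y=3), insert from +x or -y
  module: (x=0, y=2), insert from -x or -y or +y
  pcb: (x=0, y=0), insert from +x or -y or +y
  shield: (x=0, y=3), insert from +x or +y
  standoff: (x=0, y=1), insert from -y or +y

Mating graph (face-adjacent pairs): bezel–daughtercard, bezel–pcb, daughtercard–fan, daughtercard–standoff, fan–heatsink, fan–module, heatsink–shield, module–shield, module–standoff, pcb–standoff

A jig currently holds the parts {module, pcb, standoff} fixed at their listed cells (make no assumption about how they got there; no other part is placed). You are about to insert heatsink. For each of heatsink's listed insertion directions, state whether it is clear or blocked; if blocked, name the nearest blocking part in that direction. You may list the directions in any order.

+x: clear; -y: clear

+x: ray from heatsink(1, 3) has no placed part ⇒ clear
-y: ray from heatsink(1, 3) has no placed part ⇒ clear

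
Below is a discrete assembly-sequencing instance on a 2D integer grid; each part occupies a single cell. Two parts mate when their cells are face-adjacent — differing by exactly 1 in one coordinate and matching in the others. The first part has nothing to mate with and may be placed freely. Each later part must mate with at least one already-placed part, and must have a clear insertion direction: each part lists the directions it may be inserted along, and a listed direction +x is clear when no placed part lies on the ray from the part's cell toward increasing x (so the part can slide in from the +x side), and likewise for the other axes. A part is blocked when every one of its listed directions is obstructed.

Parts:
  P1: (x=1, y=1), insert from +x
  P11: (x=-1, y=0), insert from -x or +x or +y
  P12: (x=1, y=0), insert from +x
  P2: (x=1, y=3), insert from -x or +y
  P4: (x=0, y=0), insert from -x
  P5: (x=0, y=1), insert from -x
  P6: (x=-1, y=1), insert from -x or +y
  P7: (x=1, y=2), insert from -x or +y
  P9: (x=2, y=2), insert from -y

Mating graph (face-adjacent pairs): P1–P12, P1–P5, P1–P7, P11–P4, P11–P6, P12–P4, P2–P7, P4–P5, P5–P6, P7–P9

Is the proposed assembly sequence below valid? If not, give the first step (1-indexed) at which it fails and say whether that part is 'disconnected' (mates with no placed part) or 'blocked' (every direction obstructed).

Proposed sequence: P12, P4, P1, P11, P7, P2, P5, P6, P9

Valid

1. P12@(1, 0) [+x clear] — {P12}
2. P4@(0, 0) [-x clear] — {P12, P4}
3. P1@(1, 1) [+x clear] — {P1, P12, P4}
4. P11@(-1, 0) [-x clear] — {P1, P11, P12, P4}
5. P7@(1, 2) [-x clear] — {P1, P11, P12, P4, P7}
6. P2@(1, 3) [-x clear] — {P1, P11, P12, P2, P4, P7}
7. P5@(0, 1) [-x clear] — {P1, P11, P12, P2, P4, P5, P7}
8. P6@(-1, 1) [-x clear] — {P1, P11, P12, P2, P4, P5, P6, P7}
9. P9@(2, 2) [-y clear] — {P1, P11, P12, P2, P4, P5, P6, P7, P9}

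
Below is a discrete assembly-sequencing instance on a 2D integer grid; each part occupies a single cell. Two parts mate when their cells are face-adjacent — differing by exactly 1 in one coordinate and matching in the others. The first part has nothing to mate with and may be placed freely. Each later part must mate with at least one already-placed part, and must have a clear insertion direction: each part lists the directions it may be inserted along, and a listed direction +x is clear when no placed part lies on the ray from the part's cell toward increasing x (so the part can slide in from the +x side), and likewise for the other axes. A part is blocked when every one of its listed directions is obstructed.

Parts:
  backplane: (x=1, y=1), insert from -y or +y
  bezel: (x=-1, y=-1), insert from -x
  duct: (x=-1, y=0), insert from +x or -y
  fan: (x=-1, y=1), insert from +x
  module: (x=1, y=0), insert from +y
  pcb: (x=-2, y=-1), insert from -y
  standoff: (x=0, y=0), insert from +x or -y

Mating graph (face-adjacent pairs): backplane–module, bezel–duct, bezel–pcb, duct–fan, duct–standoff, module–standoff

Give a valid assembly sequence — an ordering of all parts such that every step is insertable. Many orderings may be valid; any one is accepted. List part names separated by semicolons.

fan; duct; bezel; pcb; standoff; module; backplane

1. fan@(-1, 1) [+x clear] — {fan}
2. duct@(-1, 0) [+x clear] — {duct, fan}
3. bezel@(-1, -1) [-x clear] — {bezel, duct, fan}
4. pcb@(-2, -1) [-y clear] — {bezel, duct, fan, pcb}
5. standoff@(0, 0) [+x clear] — {bezel, duct, fan, pcb, standoff}
6. module@(1, 0) [+y clear] — {bezel, duct, fan, module, pcb, standoff}
7. backplane@(1, 1) [+y clear] — {backplane, bezel, duct, fan, module, pcb, standoff}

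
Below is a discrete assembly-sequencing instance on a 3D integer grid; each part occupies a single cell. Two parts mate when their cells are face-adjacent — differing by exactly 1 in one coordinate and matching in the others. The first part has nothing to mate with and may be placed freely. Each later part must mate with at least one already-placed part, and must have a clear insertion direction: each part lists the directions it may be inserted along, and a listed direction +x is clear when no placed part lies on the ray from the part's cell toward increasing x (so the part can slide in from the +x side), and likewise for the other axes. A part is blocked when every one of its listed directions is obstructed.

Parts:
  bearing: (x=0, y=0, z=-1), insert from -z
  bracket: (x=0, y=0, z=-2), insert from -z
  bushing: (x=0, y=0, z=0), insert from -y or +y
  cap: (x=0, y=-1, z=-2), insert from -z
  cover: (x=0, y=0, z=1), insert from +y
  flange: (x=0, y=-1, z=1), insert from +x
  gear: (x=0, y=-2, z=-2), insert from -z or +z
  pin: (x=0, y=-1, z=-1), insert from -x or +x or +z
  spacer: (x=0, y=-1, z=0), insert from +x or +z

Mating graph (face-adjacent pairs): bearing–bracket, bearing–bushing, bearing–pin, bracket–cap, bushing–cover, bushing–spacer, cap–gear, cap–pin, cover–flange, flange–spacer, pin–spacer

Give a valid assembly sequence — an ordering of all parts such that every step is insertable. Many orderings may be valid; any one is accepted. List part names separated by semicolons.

cover; flange; spacer; pin; bearing; cap; gear; bushing; bracket

1. cover@(0, 0, 1) [+y clear] — {cover}
2. flange@(0, -1, 1) [+x clear] — {cover, flange}
3. spacer@(0, -1, 0) [+x clear] — {cover, flange, spacer}
4. pin@(0, -1, -1) [-x clear] — {cover, flange, pin, spacer}
5. bearing@(0, 0, -1) [-z clear] — {bearing, cover, flange, pin, spacer}
6. cap@(0, -1, -2) [-z clear] — {bearing, cap, cover, flange, pin, spacer}
7. gear@(0, -2, -2) [-z clear] — {bearing, cap, cover, flange, gear, pin, spacer}
8. bushing@(0, 0, 0) [+y clear] — {bearing, bushing, cap, cover, flange, gear, pin, spacer}
9. bracket@(0, 0, -2) [-z clear] — {bearing, bracket, bushing, cap, cover, flange, gear, pin, spacer}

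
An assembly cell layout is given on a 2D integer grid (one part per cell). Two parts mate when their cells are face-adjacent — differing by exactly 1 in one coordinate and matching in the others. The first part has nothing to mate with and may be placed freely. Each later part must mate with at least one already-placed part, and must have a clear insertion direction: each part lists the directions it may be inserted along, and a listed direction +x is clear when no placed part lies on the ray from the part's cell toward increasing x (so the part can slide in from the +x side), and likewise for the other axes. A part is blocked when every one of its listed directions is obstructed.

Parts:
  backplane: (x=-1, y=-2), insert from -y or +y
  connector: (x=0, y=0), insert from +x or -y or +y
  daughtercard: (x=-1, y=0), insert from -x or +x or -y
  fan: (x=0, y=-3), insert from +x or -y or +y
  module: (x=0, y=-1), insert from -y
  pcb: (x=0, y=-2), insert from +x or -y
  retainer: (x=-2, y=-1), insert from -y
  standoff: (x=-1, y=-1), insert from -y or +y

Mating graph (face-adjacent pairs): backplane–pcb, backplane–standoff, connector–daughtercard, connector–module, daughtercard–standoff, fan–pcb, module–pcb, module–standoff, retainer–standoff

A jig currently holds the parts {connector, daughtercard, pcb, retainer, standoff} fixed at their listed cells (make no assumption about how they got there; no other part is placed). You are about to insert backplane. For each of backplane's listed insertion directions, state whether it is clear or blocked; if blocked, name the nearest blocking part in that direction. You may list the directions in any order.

+y: blocked by standoff; -y: clear

-y: ray from backplane(-1, -2) has no placed part ⇒ clear
+y: nearest on ray is standoff@(-1, -1) ⇒ blocked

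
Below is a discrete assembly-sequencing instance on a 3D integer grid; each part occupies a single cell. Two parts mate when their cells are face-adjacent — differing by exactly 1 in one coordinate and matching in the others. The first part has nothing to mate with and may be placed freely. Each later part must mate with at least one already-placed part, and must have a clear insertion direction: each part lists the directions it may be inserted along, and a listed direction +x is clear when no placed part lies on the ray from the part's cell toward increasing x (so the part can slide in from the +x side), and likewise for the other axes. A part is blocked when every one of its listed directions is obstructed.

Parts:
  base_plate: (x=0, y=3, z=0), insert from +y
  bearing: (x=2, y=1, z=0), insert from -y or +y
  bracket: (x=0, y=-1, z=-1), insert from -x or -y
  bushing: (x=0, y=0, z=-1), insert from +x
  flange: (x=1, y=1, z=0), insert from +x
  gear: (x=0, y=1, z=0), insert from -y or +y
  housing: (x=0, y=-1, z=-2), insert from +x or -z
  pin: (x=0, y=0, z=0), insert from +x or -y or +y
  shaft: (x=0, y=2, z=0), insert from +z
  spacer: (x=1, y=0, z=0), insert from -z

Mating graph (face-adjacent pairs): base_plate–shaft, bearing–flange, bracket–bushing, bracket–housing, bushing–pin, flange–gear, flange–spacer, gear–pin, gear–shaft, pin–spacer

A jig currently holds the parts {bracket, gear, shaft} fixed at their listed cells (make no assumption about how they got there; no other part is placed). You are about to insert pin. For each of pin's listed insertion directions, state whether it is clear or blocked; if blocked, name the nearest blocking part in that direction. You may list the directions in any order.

+x: clear; +y: blocked by gear; -y: clear

+x: ray from pin(0, 0, 0) has no placed part ⇒ clear
-y: ray from pin(0, 0, 0) has no placed part ⇒ clear
+y: nearest on ray is gear@(0, 1, 0) ⇒ blocked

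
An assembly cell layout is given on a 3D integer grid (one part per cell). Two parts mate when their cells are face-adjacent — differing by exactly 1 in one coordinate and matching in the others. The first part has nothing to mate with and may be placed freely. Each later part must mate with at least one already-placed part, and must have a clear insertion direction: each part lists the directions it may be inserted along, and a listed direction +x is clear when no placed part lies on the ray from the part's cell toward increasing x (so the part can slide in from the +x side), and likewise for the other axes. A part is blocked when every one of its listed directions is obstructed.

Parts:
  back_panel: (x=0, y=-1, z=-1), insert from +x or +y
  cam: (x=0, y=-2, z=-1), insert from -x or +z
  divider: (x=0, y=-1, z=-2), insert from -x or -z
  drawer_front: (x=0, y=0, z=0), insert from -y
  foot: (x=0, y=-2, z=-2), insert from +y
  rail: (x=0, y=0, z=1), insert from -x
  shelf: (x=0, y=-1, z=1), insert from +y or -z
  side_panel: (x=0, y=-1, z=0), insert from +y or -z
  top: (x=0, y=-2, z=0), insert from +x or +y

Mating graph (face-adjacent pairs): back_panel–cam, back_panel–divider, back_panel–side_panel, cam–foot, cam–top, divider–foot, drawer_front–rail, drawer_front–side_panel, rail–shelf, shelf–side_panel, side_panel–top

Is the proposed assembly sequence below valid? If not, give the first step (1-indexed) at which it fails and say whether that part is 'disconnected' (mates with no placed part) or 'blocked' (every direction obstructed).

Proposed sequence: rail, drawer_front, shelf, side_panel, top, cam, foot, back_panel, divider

1. rail@(0, 0, 1) [-x clear] — {rail}
2. drawer_front@(0, 0, 0) [-y clear] — {drawer_front, rail}
3. shelf@(0, -1, 1) [-z clear] — {drawer_front, rail, shelf}
4. side_panel@(0, -1, 0) [-z clear] — {drawer_front, rail, shelf, side_panel}
5. top@(0, -2, 0) [+x clear] — {drawer_front, rail, shelf, side_panel, top}
6. cam@(0, -2, -1) [-x clear] — {cam, drawer_front, rail, shelf, side_panel, top}
7. foot@(0, -2, -2) [+y clear] — {cam, drawer_front, foot, rail, shelf, side_panel, top}
8. back_panel@(0, -1, -1) [+x clear] — {back_panel, cam, drawer_front, foot, rail, shelf, side_panel, top}
9. divider@(0, -1, -2) [-x clear] — {back_panel, cam, divider, drawer_front, foot, rail, shelf, side_panel, top}

Valid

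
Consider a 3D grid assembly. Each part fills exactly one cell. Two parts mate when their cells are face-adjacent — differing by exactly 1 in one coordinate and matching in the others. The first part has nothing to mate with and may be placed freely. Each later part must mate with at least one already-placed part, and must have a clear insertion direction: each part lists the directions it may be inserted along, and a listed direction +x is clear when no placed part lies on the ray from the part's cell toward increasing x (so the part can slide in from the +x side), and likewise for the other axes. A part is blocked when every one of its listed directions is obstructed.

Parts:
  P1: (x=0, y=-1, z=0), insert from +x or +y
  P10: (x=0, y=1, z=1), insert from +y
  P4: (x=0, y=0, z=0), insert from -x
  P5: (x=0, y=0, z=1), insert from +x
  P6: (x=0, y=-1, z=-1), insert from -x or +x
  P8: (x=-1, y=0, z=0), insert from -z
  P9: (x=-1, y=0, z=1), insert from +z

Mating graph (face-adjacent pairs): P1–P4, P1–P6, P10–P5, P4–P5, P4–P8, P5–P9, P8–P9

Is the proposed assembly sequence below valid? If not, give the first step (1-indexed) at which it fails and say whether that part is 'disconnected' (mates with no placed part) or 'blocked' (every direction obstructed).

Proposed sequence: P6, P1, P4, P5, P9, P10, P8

Valid

1. P6@(0, -1, -1) [-x clear] — {P6}
2. P1@(0, -1, 0) [+x clear] — {P1, P6}
3. P4@(0, 0, 0) [-x clear] — {P1, P4, P6}
4. P5@(0, 0, 1) [+x clear] — {P1, P4, P5, P6}
5. P9@(-1, 0, 1) [+z clear] — {P1, P4, P5, P6, P9}
6. P10@(0, 1, 1) [+y clear] — {P1, P10, P4, P5, P6, P9}
7. P8@(-1, 0, 0) [-z clear] — {P1, P10, P4, P5, P6, P8, P9}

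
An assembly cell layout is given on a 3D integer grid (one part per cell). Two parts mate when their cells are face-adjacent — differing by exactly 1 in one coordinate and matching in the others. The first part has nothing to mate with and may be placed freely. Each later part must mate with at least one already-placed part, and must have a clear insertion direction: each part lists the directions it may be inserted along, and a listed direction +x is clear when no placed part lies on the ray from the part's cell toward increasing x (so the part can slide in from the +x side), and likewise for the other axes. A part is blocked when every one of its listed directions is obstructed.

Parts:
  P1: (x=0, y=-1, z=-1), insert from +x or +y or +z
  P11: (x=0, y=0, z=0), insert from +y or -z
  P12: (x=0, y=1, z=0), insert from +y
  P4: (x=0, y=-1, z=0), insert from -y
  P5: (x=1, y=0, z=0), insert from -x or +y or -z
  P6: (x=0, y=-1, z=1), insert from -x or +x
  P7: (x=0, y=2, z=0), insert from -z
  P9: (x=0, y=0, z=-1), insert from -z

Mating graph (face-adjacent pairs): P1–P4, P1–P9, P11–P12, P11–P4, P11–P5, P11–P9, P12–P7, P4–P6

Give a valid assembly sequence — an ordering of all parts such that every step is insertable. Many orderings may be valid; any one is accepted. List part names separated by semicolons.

1. P5@(1, 0, 0) [-x clear] — {P5}
2. P11@(0, 0, 0) [+y clear] — {P11, P5}
3. P4@(0, -1, 0) [-y clear] — {P11, P4, P5}
4. P1@(0, -1, -1) [+x clear] — {P1, P11, P4, P5}
5. P12@(0, 1, 0) [+y clear] — {P1, P11, P12, P4, P5}
6. P9@(0, 0, -1) [-z clear] — {P1, P11, P12, P4, P5, P9}
7. P6@(0, -1, 1) [-x clear] — {P1, P11, P12, P4, P5, P6, P9}
8. P7@(0, 2, 0) [-z clear] — {P1, P11, P12, P4, P5, P6, P7, P9}

P5; P11; P4; P1; P12; P9; P6; P7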